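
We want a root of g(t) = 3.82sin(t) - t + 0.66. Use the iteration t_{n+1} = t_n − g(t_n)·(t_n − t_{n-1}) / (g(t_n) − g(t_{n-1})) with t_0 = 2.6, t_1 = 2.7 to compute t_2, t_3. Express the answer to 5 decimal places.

g(2.6) = 0.0292152, g(2.7) = -0.4074089
t_2 = 2.7000000 − (-0.4074089)·(2.7000000 − 2.6000000) / (-0.4074089 − 0.0292152) = 2.7000000 − (-0.0407409)/(-0.4366241) = 2.6066912
g(2.6066912) = 0.0005779
t_3 = 2.6066912 − 0.0005779·(2.6066912 − 2.7000000) / (0.0005779 − (-0.4074089)) = 2.6066912 − (-0.0000539)/(0.4079867) = 2.6068233

2.60669, 2.60682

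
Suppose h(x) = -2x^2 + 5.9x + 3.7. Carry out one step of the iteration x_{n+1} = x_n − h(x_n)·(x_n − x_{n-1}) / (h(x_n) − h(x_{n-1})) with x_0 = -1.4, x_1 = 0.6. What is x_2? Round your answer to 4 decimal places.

h(-1.4) = -8.480000, h(0.6) = 6.520000
x_2 = 0.600000 − 6.520000·(0.600000 − (-1.400000)) / (6.520000 − (-8.480000)) = 0.600000 − (13.040000)/(15.000000) = -0.269333

-0.2693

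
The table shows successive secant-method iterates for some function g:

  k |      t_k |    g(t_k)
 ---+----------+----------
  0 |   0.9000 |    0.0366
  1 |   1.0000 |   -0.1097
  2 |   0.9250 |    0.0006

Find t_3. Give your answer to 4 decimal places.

t_3 = 0.9250 − 0.0006·(0.9250 − 1.0000) / (0.0006 − (-0.1097))
   = 0.9250 − (-0.000045)/(0.110300) = 0.925408

0.9254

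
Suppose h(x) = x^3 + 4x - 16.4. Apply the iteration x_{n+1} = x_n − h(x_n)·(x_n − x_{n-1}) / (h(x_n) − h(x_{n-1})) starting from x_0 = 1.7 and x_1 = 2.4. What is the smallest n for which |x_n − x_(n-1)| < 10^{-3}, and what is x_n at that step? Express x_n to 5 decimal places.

h(1.7) = -4.6870000, h(2.4) = 7.0240000
x_2 = 2.4000000 − 7.0240000·(0.7000000)/(11.7110000) = 1.9801554;  |Δ| = 0.4198446
h(1.9801554) = -0.7151584
x_3 = 1.9801554 − (-0.7151584)·(-0.4198446)/(-7.7391584) = 2.0189523;  |Δ| = 0.0387969
h(2.0189523) = -0.0946010
x_4 = 2.0189523 − (-0.0946010)·(0.0387969)/(0.6205574) = 2.0248667;  |Δ| = 0.0059144
h(2.0248667) = 0.0015930
x_5 = 2.0248667 − 0.0015930·(0.0059144)/(0.0961940) = 2.0247688;  |Δ| = 0.0000979
|x_5 − x_4| = 0.0000979 < 10^{-3}

n = 5, x_n = 2.02477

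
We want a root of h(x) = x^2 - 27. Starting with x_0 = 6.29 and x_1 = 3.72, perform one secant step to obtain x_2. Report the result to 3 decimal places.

h(6.29) = 12.56410, h(3.72) = -13.16160
x_2 = 3.72000 − (-13.16160)·(3.72000 − 6.29000) / (-13.16160 − 12.56410) = 3.72000 − (33.82531)/(-25.72570) = 5.03485

5.035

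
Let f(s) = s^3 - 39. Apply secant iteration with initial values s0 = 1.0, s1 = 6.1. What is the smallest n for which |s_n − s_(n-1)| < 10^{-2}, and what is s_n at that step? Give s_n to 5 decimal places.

f(1.0) = -38.0000000, f(6.1) = 187.9810000
s2 = 6.1000000 − 187.9810000·(5.1000000)/(225.9810000) = 1.8575942;  |Δ| = 4.2424058
f(1.8575942) = -32.5900808
s3 = 1.8575942 − (-32.5900808)·(-4.2424058)/(-220.5710808) = 2.4844232;  |Δ| = 0.6268290
f(2.4844232) = -23.6652488
s4 = 2.4844232 − (-23.6652488)·(0.6268290)/(8.9248320) = 4.1465345;  |Δ| = 1.6621113
f(4.1465345) = 32.2944705
s5 = 4.1465345 − 32.2944705·(1.6621113)/(55.9597194) = 3.1873266;  |Δ| = 0.9592079
f(3.1873266) = -6.6197866
s6 = 3.1873266 − (-6.6197866)·(-0.9592079)/(-38.9142572) = 3.3504995;  |Δ| = 0.1631729
f(3.3504995) = -1.3878058
s7 = 3.3504995 − (-1.3878058)·(0.1631729)/(5.2319808) = 3.3937818;  |Δ| = 0.0432823
f(3.3937818) = 0.0887475
s8 = 3.3937818 − 0.0887475·(0.0432823)/(1.4765532) = 3.3911804;  |Δ| = 0.0026015
|s8 − s7| = 0.0026015 < 10^{-2}

n = 8, s_n = 3.39118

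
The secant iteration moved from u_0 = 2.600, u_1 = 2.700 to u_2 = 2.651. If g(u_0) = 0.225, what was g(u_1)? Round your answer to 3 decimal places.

The secant line through (2.600, 0.225) and (2.700, g(u_1)) crosses zero at u_2 = 2.651.
So (2.600, 0.225), (2.700, g(u_1)), (2.651, 0) are collinear:
g(u_1) = 0.225 · (2.700 − 2.651) / (2.600 − 2.651) = 0.225 · (0.04900)/(-0.05100) = -0.21618

-0.216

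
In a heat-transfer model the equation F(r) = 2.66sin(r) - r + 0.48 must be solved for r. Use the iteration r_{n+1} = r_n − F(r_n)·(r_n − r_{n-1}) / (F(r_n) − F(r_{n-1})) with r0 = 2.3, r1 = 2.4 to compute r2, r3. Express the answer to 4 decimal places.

2.3570, 2.3578

F(2.3) = 0.163576, F(2.4) = -0.123268
r2 = 2.400000 − (-0.123268)·(2.400000 − 2.300000) / (-0.123268 − 0.163576) = 2.400000 − (-0.012327)/(-0.286844) = 2.357026
F(2.357026) = 0.002313
r3 = 2.357026 − 0.002313·(2.357026 − 2.400000) / (0.002313 − (-0.123268)) = 2.357026 − (-0.000099)/(0.125581) = 2.357818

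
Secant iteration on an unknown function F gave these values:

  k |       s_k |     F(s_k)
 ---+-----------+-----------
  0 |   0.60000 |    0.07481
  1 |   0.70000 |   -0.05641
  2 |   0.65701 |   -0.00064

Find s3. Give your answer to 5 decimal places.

0.65652

s3 = 0.65701 − (-0.00064)·(0.65701 − 0.70000) / (-0.00064 − (-0.05641))
   = 0.65701 − (0.0000275)/(0.0557700) = 0.6565167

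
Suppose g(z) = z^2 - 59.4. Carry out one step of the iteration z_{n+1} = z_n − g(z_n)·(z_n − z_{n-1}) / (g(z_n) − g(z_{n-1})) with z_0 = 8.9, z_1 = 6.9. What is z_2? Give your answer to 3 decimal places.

g(8.9) = 19.81000, g(6.9) = -11.79000
z_2 = 6.90000 − (-11.79000)·(6.90000 − 8.90000) / (-11.79000 − 19.81000) = 6.90000 − (23.58000)/(-31.60000) = 7.64620

7.646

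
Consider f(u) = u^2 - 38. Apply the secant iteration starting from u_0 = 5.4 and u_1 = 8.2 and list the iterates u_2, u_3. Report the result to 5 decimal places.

6.05000, 6.14807

f(5.4) = -8.8400000, f(8.2) = 29.2400000
u_2 = 8.2000000 − 29.2400000·(8.2000000 − 5.4000000) / (29.2400000 − (-8.8400000)) = 8.2000000 − (81.8720000)/(38.0800000) = 6.0500000
f(6.0500000) = -1.3975000
u_3 = 6.0500000 − (-1.3975000)·(6.0500000 − 8.2000000) / (-1.3975000 − 29.2400000) = 6.0500000 − (3.0046250)/(-30.6375000) = 6.1480702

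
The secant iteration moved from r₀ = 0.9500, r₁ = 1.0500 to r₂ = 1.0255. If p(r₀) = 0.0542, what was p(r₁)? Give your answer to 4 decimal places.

-0.0176

The secant line through (0.9500, 0.0542) and (1.0500, p(r₁)) crosses zero at r₂ = 1.0255.
So (0.9500, 0.0542), (1.0500, p(r₁)), (1.0255, 0) are collinear:
p(r₁) = 0.0542 · (1.0500 − 1.0255) / (0.9500 − 1.0255) = 0.0542 · (0.024500)/(-0.075500) = -0.017588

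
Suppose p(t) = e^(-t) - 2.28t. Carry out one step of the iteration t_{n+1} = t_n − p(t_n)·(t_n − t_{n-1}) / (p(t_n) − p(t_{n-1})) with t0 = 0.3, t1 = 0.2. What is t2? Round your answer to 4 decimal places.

p(0.3) = 0.056818, p(0.2) = 0.362731
t2 = 0.200000 − 0.362731·(0.200000 − 0.300000) / (0.362731 − 0.056818) = 0.200000 − (-0.036273)/(0.305913) = 0.318573

0.3186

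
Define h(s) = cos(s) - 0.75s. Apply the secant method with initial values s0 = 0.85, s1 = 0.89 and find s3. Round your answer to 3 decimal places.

0.865

h(0.85) = 0.02248, h(0.89) = -0.03809
s2 = 0.89000 − (-0.03809)·(0.89000 − 0.85000) / (-0.03809 − 0.02248) = 0.89000 − (-0.00152)/(-0.06057) = 0.86485
h(0.86485) = 0.00012
s3 = 0.86485 − 0.00012·(0.86485 − 0.89000) / (0.00012 − (-0.03809)) = 0.86485 − (0.00000)/(0.03821) = 0.86493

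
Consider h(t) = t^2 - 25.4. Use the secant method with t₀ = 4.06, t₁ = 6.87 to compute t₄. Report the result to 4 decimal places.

5.0403

h(4.06) = -8.916400, h(6.87) = 21.796900
t₂ = 6.870000 − 21.796900·(6.870000 − 4.060000) / (21.796900 − (-8.916400)) = 6.870000 − (61.249289)/(30.713300) = 4.875773
h(4.875773) = -1.626837
t₃ = 4.875773 − (-1.626837)·(4.875773 − 6.870000) / (-1.626837 − 21.796900) = 4.875773 − (3.244281)/(-23.423737) = 5.014277
h(5.014277) = -0.257025
t₄ = 5.014277 − (-0.257025)·(5.014277 − 4.875773) / (-0.257025 − (-1.626837)) = 5.014277 − (-0.035599)/(1.369812) = 5.040265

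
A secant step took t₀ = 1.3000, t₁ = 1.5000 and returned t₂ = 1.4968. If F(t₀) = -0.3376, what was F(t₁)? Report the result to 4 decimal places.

0.0055

The secant line through (1.3000, -0.3376) and (1.5000, F(t₁)) crosses zero at t₂ = 1.4968.
So (1.3000, -0.3376), (1.5000, F(t₁)), (1.4968, 0) are collinear:
F(t₁) = -0.3376 · (1.5000 − 1.4968) / (1.3000 − 1.4968) = -0.3376 · (0.003200)/(-0.196800) = 0.005489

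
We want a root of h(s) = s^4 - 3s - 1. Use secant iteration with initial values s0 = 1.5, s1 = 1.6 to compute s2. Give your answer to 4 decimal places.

h(1.5) = -0.437500, h(1.6) = 0.753600
s2 = 1.600000 − 0.753600·(1.600000 − 1.500000) / (0.753600 − (-0.437500)) = 1.600000 − (0.075360)/(1.191100) = 1.536731

1.5367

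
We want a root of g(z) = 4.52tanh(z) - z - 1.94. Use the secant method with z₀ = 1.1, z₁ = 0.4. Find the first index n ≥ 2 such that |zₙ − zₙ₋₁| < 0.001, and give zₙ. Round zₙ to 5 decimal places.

g(1.1) = 0.5782556, g(0.4) = -0.6226307
z₂ = 0.4000000 − (-0.6226307)·(-0.7000000)/(-1.2008863) = 0.7629332;  |Δ| = 0.3629332
g(0.7629332) = 0.2025292
z₃ = 0.7629332 − 0.2025292·(0.3629332)/(0.8251599) = 0.6738540;  |Δ| = 0.0890792
g(0.6738540) = 0.0416881
z₄ = 0.6738540 − 0.0416881·(-0.0890792)/(-0.1608411) = 0.6507657;  |Δ| = 0.0230883
g(0.6507657) = -0.0044886
z₅ = 0.6507657 − (-0.0044886)·(-0.0230883)/(-0.0461767) = 0.6530100;  |Δ| = 0.0022443
g(0.6530100) = 0.0000814
z₆ = 0.6530100 − 0.0000814·(0.0022443)/(0.0045699) = 0.6529700;  |Δ| = 0.0000400
|z₆ − z₅| = 0.0000400 < 0.001

n = 6, zₙ = 0.65297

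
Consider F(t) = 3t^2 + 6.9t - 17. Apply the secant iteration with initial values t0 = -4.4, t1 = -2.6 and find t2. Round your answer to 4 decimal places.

F(-4.4) = 10.720000, F(-2.6) = -14.660000
t2 = -2.600000 − (-14.660000)·(-2.600000 − (-4.400000)) / (-14.660000 − 10.720000) = -2.600000 − (-26.388000)/(-25.380000) = -3.639716

-3.6397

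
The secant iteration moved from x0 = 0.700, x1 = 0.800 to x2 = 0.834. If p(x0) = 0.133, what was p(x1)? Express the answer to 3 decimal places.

0.034

The secant line through (0.700, 0.133) and (0.800, p(x1)) crosses zero at x2 = 0.834.
So (0.700, 0.133), (0.800, p(x1)), (0.834, 0) are collinear:
p(x1) = 0.133 · (0.800 − 0.834) / (0.700 − 0.834) = 0.133 · (-0.03400)/(-0.13400) = 0.03375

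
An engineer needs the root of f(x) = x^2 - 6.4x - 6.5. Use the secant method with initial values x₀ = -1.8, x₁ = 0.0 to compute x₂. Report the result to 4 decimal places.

f(-1.8) = 8.260000, f(0.0) = -6.500000
x₂ = 0.000000 − (-6.500000)·(0.000000 − (-1.800000)) / (-6.500000 − 8.260000) = 0.000000 − (-11.700000)/(-14.760000) = -0.792683

-0.7927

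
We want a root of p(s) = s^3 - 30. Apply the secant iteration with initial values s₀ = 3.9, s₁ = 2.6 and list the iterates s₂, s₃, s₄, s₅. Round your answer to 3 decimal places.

2.987, 3.130, 3.106, 3.107

p(3.9) = 29.31900, p(2.6) = -12.42400
s₂ = 2.60000 − (-12.42400)·(2.60000 − 3.90000) / (-12.42400 − 29.31900) = 2.60000 − (16.15120)/(-41.74300) = 2.98692
p(2.98692) = -3.35162
s₃ = 2.98692 − (-3.35162)·(2.98692 − 2.60000) / (-3.35162 − (-12.42400)) = 2.98692 − (-1.29681)/(9.07238) = 3.12986
p(3.12986) = 0.66020
s₄ = 3.12986 − 0.66020·(3.12986 − 2.98692) / (0.66020 − (-3.35162)) = 3.12986 − (0.09437)/(4.01182) = 3.10634
p(3.10634) = -0.02591
s₅ = 3.10634 − (-0.02591)·(3.10634 − 3.12986) / (-0.02591 − 0.66020) = 3.10634 − (0.00061)/(-0.68610) = 3.10723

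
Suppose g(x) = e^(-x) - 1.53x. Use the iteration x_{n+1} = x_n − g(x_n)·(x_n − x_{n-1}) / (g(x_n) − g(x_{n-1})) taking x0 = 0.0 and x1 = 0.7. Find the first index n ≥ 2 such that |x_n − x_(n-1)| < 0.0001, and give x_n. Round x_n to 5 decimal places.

g(0.0) = 1.0000000, g(0.7) = -0.5744147
x2 = 0.7000000 − (-0.5744147)·(0.7000000)/(-1.5744147) = 0.4446097;  |Δ| = 0.2553903
g(0.4446097) = -0.0391783
x3 = 0.4446097 − (-0.0391783)·(-0.2553903)/(0.5352364) = 0.4259156;  |Δ| = 0.0186941
g(0.4259156) = 0.0015207
x4 = 0.4259156 − 0.0015207·(-0.0186941)/(0.0406990) = 0.4266141;  |Δ| = 0.0006985
g(0.4266141) = -0.0000041
x5 = 0.4266141 − (-0.0000041)·(0.0006985)/(-0.0015248) = 0.4266122;  |Δ| = 0.0000019
|x5 − x4| = 0.0000019 < 0.0001

n = 5, x_n = 0.42661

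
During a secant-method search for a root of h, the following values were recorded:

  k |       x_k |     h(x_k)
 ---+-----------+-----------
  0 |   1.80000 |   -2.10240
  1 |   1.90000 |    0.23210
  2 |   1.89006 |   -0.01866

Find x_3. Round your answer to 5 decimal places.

x_3 = 1.89006 − (-0.01866)·(1.89006 − 1.90000) / (-0.01866 − 0.23210)
   = 1.89006 − (0.0001855)/(-0.2507600) = 1.8907997

1.89080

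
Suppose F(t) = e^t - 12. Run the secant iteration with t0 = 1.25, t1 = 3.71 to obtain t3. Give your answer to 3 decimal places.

2.132

F(1.25) = -8.50966, F(3.71) = 28.85381
t2 = 3.71000 − 28.85381·(3.71000 − 1.25000) / (28.85381 − (-8.50966)) = 3.71000 − (70.98036)/(37.36346) = 1.81027
F(1.81027) = -5.88788
t3 = 1.81027 − (-5.88788)·(1.81027 − 3.71000) / (-5.88788 − 28.85381) = 1.81027 − (11.18536)/(-34.74169) = 2.13223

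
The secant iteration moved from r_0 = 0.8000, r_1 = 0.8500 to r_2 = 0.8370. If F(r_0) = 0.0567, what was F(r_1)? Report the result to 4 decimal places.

The secant line through (0.8000, 0.0567) and (0.8500, F(r_1)) crosses zero at r_2 = 0.8370.
So (0.8000, 0.0567), (0.8500, F(r_1)), (0.8370, 0) are collinear:
F(r_1) = 0.0567 · (0.8500 − 0.8370) / (0.8000 − 0.8370) = 0.0567 · (0.013000)/(-0.037000) = -0.019922

-0.0199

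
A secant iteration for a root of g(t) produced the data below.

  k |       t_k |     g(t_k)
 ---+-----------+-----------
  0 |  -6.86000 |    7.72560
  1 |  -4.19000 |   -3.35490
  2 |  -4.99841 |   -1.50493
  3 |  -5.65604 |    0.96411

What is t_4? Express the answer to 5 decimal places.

-5.39925

t_4 = -5.65604 − 0.96411·(-5.65604 − (-4.99841)) / (0.96411 − (-1.50493))
   = -5.65604 − (-0.6340277)/(2.4690400) = -5.3992488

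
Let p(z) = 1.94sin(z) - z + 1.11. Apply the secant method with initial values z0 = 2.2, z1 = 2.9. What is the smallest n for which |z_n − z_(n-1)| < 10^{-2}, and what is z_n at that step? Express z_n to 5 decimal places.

n = 4, z_n = 2.40839

p(2.2) = 0.4784830, p(2.9) = -1.3258563
z2 = 2.9000000 − (-1.3258563)·(0.7000000)/(-1.8043393) = 2.3856292;  |Δ| = 0.5143708
p(2.3856292) = 0.0551913
z3 = 2.3856292 − 0.0551913·(-0.5143708)/(1.3810476) = 2.4061852;  |Δ| = 0.0205560
p(2.4061852) = 0.0053401
z4 = 2.4061852 − 0.0053401·(0.0205560)/(-0.0498512) = 2.4083872;  |Δ| = 0.0022020
|z4 − z3| = 0.0022020 < 10^{-2}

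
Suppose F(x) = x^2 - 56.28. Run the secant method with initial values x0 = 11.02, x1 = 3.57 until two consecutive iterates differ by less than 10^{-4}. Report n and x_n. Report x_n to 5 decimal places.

n = 7, x_n = 7.50200

F(11.02) = 65.1604000, F(3.57) = -43.5351000
x2 = 3.5700000 − (-43.5351000)·(-7.4500000)/(-108.6955000) = 6.5538999;  |Δ| = 2.9838999
F(6.5538999) = -13.3263957
x3 = 6.5538999 − (-13.3263957)·(2.9838999)/(30.2087043) = 7.8702302;  |Δ| = 1.3163302
F(7.8702302) = 5.6605230
x4 = 7.8702302 − 5.6605230·(1.3163302)/(18.9869187) = 7.4777959;  |Δ| = 0.3924343
F(7.4777959) = -0.3625684
x5 = 7.4777959 − (-0.3625684)·(-0.3924343)/(-6.0230915) = 7.5014190;  |Δ| = 0.0236231
F(7.5014190) = -0.0087125
x6 = 7.5014190 − (-0.0087125)·(0.0236231)/(0.3538560) = 7.5020007;  |Δ| = 0.0005816
F(7.5020007) = 0.0000141
x7 = 7.5020007 − 0.0000141·(0.0005816)/(0.0087266) = 7.5019997;  |Δ| = 0.0000009
|x7 − x6| = 0.0000009 < 10^{-4}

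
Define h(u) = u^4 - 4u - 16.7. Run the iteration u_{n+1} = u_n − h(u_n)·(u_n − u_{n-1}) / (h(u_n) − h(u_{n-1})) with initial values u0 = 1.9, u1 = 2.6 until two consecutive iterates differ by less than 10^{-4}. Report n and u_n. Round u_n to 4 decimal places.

h(1.9) = -11.267900, h(2.6) = 18.597600
u2 = 2.600000 − 18.597600·(0.700000)/(29.865500) = 2.164102;  |Δ| = 0.435898
h(2.164102) = -3.422768
u3 = 2.164102 − (-3.422768)·(-0.435898)/(-22.020368) = 2.231856;  |Δ| = 0.067754
h(2.231856) = -0.815249
u4 = 2.231856 − (-0.815249)·(0.067754)/(2.607519) = 2.253040;  |Δ| = 0.021184
h(2.253040) = 0.055532
u5 = 2.253040 − 0.055532·(0.021184)/(0.870781) = 2.251689;  |Δ| = 0.001351
h(2.251689) = -0.000811
u6 = 2.251689 − (-0.000811)·(-0.001351)/(-0.056342) = 2.251708;  |Δ| = 0.000019
|u6 − u5| = 0.000019 < 10^{-4}

n = 6, u_n = 2.2517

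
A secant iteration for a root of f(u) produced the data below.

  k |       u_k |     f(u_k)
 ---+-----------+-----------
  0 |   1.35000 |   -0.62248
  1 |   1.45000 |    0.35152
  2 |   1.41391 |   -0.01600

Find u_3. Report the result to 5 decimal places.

1.41548

u_3 = 1.41391 − (-0.01600)·(1.41391 − 1.45000) / (-0.01600 − 0.35152)
   = 1.41391 − (0.0005774)/(-0.3675200) = 1.4154812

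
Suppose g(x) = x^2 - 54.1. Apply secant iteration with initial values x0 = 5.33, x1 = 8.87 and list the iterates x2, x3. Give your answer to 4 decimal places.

g(5.33) = -25.691100, g(8.87) = 24.576900
x2 = 8.870000 − 24.576900·(8.870000 − 5.330000) / (24.576900 − (-25.691100)) = 8.870000 − (87.002226)/(50.268000) = 7.139232
g(7.139232) = -3.131361
x3 = 7.139232 − (-3.131361)·(7.139232 − 8.870000) / (-3.131361 − 24.576900) = 7.139232 − (5.419658)/(-27.708261) = 7.334830

7.1392, 7.3348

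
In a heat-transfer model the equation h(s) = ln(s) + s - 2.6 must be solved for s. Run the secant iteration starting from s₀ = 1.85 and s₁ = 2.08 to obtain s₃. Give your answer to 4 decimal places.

1.9382

h(1.85) = -0.134814, h(2.08) = 0.212368
s₂ = 2.080000 − 0.212368·(2.080000 − 1.850000) / (0.212368 − (-0.134814)) = 2.080000 − (0.048845)/(0.347182) = 1.939311
h(1.939311) = 0.001644
s₃ = 1.939311 − 0.001644·(1.939311 − 2.080000) / (0.001644 − 0.212368) = 1.939311 − (-0.000231)/(-0.210724) = 1.938214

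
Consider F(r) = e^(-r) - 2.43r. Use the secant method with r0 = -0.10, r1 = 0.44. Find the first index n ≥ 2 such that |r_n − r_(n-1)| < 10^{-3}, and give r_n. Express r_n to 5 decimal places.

n = 4, r_n = 0.30373

F(-0.10) = 1.3481709, F(0.44) = -0.4251636
r2 = 0.4400000 − (-0.4251636)·(0.5400000)/(-1.7733345) = 0.3105330;  |Δ| = 0.1294670
F(0.3105330) = -0.0215390
r3 = 0.3105330 − (-0.0215390)·(-0.1294670)/(0.4036246) = 0.3036241;  |Δ| = 0.0069089
F(0.3036241) = 0.0003317
r4 = 0.3036241 − 0.0003317·(-0.0069089)/(0.0218707) = 0.3037289;  |Δ| = 0.0001048
|r4 − r3| = 0.0001048 < 10^{-3}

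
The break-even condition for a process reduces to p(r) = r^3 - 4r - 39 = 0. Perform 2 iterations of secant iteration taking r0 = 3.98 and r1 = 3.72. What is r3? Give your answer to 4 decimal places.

3.7829

p(3.98) = 8.124792, p(3.72) = -2.401152
r2 = 3.720000 − (-2.401152)·(3.720000 − 3.980000) / (-2.401152 − 8.124792) = 3.720000 − (0.624300)/(-10.525944) = 3.779311
p(3.779311) = -0.136638
r3 = 3.779311 − (-0.136638)·(3.779311 − 3.720000) / (-0.136638 − (-2.401152)) = 3.779311 − (-0.008104)/(2.264514) = 3.782889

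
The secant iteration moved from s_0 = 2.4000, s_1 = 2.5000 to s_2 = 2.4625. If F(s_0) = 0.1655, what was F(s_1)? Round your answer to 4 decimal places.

The secant line through (2.4000, 0.1655) and (2.5000, F(s_1)) crosses zero at s_2 = 2.4625.
So (2.4000, 0.1655), (2.5000, F(s_1)), (2.4625, 0) are collinear:
F(s_1) = 0.1655 · (2.5000 − 2.4625) / (2.4000 − 2.4625) = 0.1655 · (0.037500)/(-0.062500) = -0.099300

-0.0993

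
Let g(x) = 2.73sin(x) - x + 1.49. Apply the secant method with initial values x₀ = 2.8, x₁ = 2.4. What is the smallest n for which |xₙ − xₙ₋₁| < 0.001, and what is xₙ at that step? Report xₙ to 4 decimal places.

n = 4, xₙ = 2.6875

g(2.8) = -0.395482, g(2.4) = 0.934014
x₂ = 2.400000 − 0.934014·(-0.400000)/(1.329497) = 2.681013;  |Δ| = 0.281013
g(2.681013) = 0.022383
x₃ = 2.681013 − 0.022383·(0.281013)/(-0.911631) = 2.687913;  |Δ| = 0.006900
g(2.687913) = -0.001419
x₄ = 2.687913 − (-0.001419)·(0.006900)/(-0.023802) = 2.687501;  |Δ| = 0.000411
|x₄ − x₃| = 0.000411 < 0.001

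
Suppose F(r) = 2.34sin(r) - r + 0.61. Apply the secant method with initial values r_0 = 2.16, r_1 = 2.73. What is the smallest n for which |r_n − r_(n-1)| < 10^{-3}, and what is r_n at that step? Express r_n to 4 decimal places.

n = 5, r_n = 2.3213

F(2.16) = 0.395437, F(2.73) = -1.183837
r_2 = 2.730000 − (-1.183837)·(0.570000)/(-1.579275) = 2.302723;  |Δ| = 0.427277
F(2.302723) = 0.047975
r_3 = 2.302723 − 0.047975·(-0.427277)/(1.231812) = 2.319364;  |Δ| = 0.016641
F(2.319364) = 0.005070
r_4 = 2.319364 − 0.005070·(0.016641)/(-0.042904) = 2.321331;  |Δ| = 0.001967
F(2.321331) = -0.000032
r_5 = 2.321331 − (-0.000032)·(0.001967)/(-0.005102) = 2.321319;  |Δ| = 0.000012
|r_5 − r_4| = 0.000012 < 10^{-3}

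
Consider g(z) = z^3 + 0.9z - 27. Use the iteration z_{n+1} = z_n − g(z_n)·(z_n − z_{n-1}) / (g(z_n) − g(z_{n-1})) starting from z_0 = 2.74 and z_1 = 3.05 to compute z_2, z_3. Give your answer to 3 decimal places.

2.892, 2.900

g(2.74) = -3.96318, g(3.05) = 4.11762
z_2 = 3.05000 − 4.11762·(3.05000 − 2.74000) / (4.11762 − (-3.96318)) = 3.05000 − (1.27646)/(8.08080) = 2.89204
g(2.89204) = -0.20851
z_3 = 2.89204 − (-0.20851)·(2.89204 − 3.05000) / (-0.20851 − 4.11762) = 2.89204 − (0.03294)/(-4.32613) = 2.89965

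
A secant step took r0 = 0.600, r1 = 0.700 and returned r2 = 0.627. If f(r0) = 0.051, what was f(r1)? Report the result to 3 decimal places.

The secant line through (0.600, 0.051) and (0.700, f(r1)) crosses zero at r2 = 0.627.
So (0.600, 0.051), (0.700, f(r1)), (0.627, 0) are collinear:
f(r1) = 0.051 · (0.700 − 0.627) / (0.600 − 0.627) = 0.051 · (0.07300)/(-0.02700) = -0.13789

-0.138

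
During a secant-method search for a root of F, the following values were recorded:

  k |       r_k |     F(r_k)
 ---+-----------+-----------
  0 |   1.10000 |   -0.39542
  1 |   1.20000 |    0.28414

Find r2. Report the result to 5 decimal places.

1.15819

r2 = 1.20000 − 0.28414·(1.20000 − 1.10000) / (0.28414 − (-0.39542))
   = 1.20000 − (0.0284140)/(0.6795600) = 1.1581877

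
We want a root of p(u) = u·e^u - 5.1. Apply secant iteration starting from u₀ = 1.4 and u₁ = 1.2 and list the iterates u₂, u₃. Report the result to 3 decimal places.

p(1.4) = 0.57728, p(1.2) = -1.11586
u₂ = 1.20000 − (-1.11586)·(1.20000 − 1.40000) / (-1.11586 − 0.57728) = 1.20000 − (0.22317)/(-1.69314) = 1.33181
p(1.33181) = -0.05525
u₃ = 1.33181 − (-0.05525)·(1.33181 − 1.20000) / (-0.05525 − (-1.11586)) = 1.33181 − (-0.00728)/(1.06061) = 1.33868

1.332, 1.339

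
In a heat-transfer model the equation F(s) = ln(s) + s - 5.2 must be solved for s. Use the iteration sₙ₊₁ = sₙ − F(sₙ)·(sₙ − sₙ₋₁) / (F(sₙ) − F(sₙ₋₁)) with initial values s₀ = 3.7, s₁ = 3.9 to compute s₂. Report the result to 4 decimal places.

F(3.7) = -0.191667, F(3.9) = 0.060977
s₂ = 3.900000 − 0.060977·(3.900000 − 3.700000) / (0.060977 − (-0.191667)) = 3.900000 − (0.012195)/(0.252644) = 3.851729

3.8517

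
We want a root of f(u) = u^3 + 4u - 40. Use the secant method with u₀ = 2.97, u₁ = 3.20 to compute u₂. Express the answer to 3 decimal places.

f(2.97) = -1.92193, f(3.20) = 5.56800
u₂ = 3.20000 − 5.56800·(3.20000 − 2.97000) / (5.56800 − (-1.92193)) = 3.20000 − (1.28064)/(7.48993) = 3.02902

3.029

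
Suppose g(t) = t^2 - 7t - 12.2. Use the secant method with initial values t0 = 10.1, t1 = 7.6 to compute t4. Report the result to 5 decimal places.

8.44453

g(10.1) = 19.1100000, g(7.6) = -7.6400000
t2 = 7.6000000 − (-7.6400000)·(7.6000000 − 10.1000000) / (-7.6400000 − 19.1100000) = 7.6000000 − (19.1000000)/(-26.7500000) = 8.3140187
g(8.3140187) = -1.2752240
t3 = 8.3140187 − (-1.2752240)·(8.3140187 − 7.6000000) / (-1.2752240 − (-7.6400000)) = 8.3140187 − (-0.9105338)/(6.3647760) = 8.4570770
g(8.4570770) = 0.1226119
t4 = 8.4570770 − 0.1226119·(8.4570770 − 8.3140187) / (0.1226119 − (-1.2752240)) = 8.4570770 − (0.0175407)/(1.3978360) = 8.4445285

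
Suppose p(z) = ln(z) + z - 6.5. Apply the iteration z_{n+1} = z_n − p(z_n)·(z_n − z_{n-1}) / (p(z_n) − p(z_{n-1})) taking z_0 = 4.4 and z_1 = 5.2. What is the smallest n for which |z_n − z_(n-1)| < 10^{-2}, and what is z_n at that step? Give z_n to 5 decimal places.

n = 3, z_n = 4.90893

p(4.4) = -0.6183955, p(5.2) = 0.3486586
z_2 = 5.2000000 − 0.3486586·(0.8000000)/(0.9670541) = 4.9115705;  |Δ| = 0.2884295
p(4.9115705) = 0.0031643
z_3 = 4.9115705 − 0.0031643·(-0.2884295)/(-0.3454943) = 4.9089289;  |Δ| = 0.0026416
|z_3 − z_2| = 0.0026416 < 10^{-2}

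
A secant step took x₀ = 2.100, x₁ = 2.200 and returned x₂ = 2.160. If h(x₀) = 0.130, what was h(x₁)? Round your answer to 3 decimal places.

The secant line through (2.100, 0.130) and (2.200, h(x₁)) crosses zero at x₂ = 2.160.
So (2.100, 0.130), (2.200, h(x₁)), (2.160, 0) are collinear:
h(x₁) = 0.130 · (2.200 − 2.160) / (2.100 − 2.160) = 0.130 · (0.04000)/(-0.06000) = -0.08667

-0.087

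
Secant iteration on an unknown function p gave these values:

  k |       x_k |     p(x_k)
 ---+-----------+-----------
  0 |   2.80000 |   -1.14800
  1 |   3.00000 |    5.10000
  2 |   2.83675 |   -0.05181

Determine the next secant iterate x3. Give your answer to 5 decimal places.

x3 = 2.83675 − (-0.05181)·(2.83675 − 3.00000) / (-0.05181 − 5.10000)
   = 2.83675 − (0.0084580)/(-5.1518100) = 2.8383917

2.83839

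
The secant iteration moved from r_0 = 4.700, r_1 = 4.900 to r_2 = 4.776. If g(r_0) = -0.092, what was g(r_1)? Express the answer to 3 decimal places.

The secant line through (4.700, -0.092) and (4.900, g(r_1)) crosses zero at r_2 = 4.776.
So (4.700, -0.092), (4.900, g(r_1)), (4.776, 0) are collinear:
g(r_1) = -0.092 · (4.900 − 4.776) / (4.700 − 4.776) = -0.092 · (0.12400)/(-0.07600) = 0.15011

0.150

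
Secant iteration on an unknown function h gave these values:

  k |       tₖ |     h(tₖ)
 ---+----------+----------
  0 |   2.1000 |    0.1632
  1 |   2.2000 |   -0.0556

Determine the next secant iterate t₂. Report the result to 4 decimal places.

t₂ = 2.2000 − (-0.0556)·(2.2000 − 2.1000) / (-0.0556 − 0.1632)
   = 2.2000 − (-0.005560)/(-0.218800) = 2.174589

2.1746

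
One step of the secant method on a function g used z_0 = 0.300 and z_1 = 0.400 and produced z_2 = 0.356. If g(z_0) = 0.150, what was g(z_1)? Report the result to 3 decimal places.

The secant line through (0.300, 0.150) and (0.400, g(z_1)) crosses zero at z_2 = 0.356.
So (0.300, 0.150), (0.400, g(z_1)), (0.356, 0) are collinear:
g(z_1) = 0.150 · (0.400 − 0.356) / (0.300 − 0.356) = 0.150 · (0.04400)/(-0.05600) = -0.11786

-0.118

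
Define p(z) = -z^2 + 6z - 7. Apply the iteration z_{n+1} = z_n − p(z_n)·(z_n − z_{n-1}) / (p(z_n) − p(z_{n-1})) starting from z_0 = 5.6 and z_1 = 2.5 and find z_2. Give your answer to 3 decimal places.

p(5.6) = -4.76000, p(2.5) = 1.75000
z_2 = 2.50000 − 1.75000·(2.50000 − 5.60000) / (1.75000 − (-4.76000)) = 2.50000 − (-5.42500)/(6.51000) = 3.33333

3.333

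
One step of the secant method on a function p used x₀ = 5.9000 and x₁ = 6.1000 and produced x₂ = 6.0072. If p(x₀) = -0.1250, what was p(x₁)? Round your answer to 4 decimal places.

The secant line through (5.9000, -0.1250) and (6.1000, p(x₁)) crosses zero at x₂ = 6.0072.
So (5.9000, -0.1250), (6.1000, p(x₁)), (6.0072, 0) are collinear:
p(x₁) = -0.1250 · (6.1000 − 6.0072) / (5.9000 − 6.0072) = -0.1250 · (0.092800)/(-0.107200) = 0.108209

0.1082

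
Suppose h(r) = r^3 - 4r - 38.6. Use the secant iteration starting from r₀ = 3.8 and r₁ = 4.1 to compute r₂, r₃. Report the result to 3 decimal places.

h(3.8) = 1.07200, h(4.1) = 13.92100
r₂ = 4.10000 − 13.92100·(4.10000 − 3.80000) / (13.92100 − 1.07200) = 4.10000 − (4.17630)/(12.84900) = 3.77497
h(3.77497) = 0.09498
r₃ = 3.77497 − 0.09498·(3.77497 − 4.10000) / (0.09498 − 13.92100) = 3.77497 − (-0.03087)/(-13.82602) = 3.77274

3.775, 3.773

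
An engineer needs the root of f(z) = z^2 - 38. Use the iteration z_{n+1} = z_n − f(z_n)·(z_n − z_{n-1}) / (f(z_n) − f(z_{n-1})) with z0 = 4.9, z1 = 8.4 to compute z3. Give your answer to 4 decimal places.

6.1313

f(4.9) = -13.990000, f(8.4) = 32.560000
z2 = 8.400000 − 32.560000·(8.400000 − 4.900000) / (32.560000 − (-13.990000)) = 8.400000 − (113.960000)/(46.550000) = 5.951880
f(5.951880) = -2.575128
z3 = 5.951880 − (-2.575128)·(5.951880 − 8.400000) / (-2.575128 − 32.560000) = 5.951880 − (6.304223)/(-35.135128) = 6.131308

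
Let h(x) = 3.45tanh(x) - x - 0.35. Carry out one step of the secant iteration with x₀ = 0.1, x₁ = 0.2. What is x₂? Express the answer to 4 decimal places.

0.1448

h(0.1) = -0.106145, h(0.2) = 0.130945
x₂ = 0.200000 − 0.130945·(0.200000 − 0.100000) / (0.130945 − (-0.106145)) = 0.200000 − (0.013094)/(0.237090) = 0.144770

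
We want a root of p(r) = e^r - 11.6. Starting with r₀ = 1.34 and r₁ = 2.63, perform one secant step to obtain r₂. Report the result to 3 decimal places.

p(1.34) = -7.78096, p(2.63) = 2.27377
r₂ = 2.63000 − 2.27377·(2.63000 − 1.34000) / (2.27377 − (-7.78096)) = 2.63000 − (2.93316)/(10.05473) = 2.33828

2.338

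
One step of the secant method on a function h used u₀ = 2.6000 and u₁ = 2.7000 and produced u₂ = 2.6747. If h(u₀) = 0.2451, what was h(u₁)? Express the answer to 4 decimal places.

-0.0830

The secant line through (2.6000, 0.2451) and (2.7000, h(u₁)) crosses zero at u₂ = 2.6747.
So (2.6000, 0.2451), (2.7000, h(u₁)), (2.6747, 0) are collinear:
h(u₁) = 0.2451 · (2.7000 − 2.6747) / (2.6000 − 2.6747) = 0.2451 · (0.025300)/(-0.074700) = -0.083012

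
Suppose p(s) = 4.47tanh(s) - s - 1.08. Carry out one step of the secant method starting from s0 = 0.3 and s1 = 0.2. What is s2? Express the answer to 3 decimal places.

0.324

p(0.3) = -0.07783, p(0.2) = -0.39773
s2 = 0.20000 − (-0.39773)·(0.20000 − 0.30000) / (-0.39773 − (-0.07783)) = 0.20000 − (0.03977)/(-0.31990) = 0.32433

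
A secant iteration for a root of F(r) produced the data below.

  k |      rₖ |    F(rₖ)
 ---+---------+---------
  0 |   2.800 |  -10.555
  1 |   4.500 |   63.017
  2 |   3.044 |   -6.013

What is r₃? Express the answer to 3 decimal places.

r₃ = 3.044 − (-6.013)·(3.044 − 4.500) / (-6.013 − 63.017)
   = 3.044 − (8.75493)/(-69.03000) = 3.17083

3.171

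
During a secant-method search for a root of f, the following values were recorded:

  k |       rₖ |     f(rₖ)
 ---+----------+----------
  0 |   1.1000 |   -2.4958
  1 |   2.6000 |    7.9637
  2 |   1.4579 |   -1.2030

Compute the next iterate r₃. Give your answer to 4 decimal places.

r₃ = 1.4579 − (-1.2030)·(1.4579 − 2.6000) / (-1.2030 − 7.9637)
   = 1.4579 − (1.373946)/(-9.166700) = 1.607785

1.6078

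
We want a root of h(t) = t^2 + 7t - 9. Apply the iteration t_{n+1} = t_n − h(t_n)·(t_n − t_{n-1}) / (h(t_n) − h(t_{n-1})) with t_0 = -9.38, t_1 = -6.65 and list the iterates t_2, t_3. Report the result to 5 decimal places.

-7.90443, -8.14945

h(-9.38) = 13.3244000, h(-6.65) = -11.3275000
t_2 = -6.6500000 − (-11.3275000)·(-6.6500000 − (-9.3800000)) / (-11.3275000 − 13.3244000) = -6.6500000 − (-30.9240750)/(-24.6519000) = -7.9044297
h(-7.9044297) = -1.8509992
t_3 = -7.9044297 − (-1.8509992)·(-7.9044297 − (-6.6500000)) / (-1.8509992 − (-11.3275000)) = -7.9044297 − (2.3219483)/(9.4765008) = -8.1494514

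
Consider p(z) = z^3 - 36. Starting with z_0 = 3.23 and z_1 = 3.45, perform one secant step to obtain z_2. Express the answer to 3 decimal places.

p(3.23) = -2.30173, p(3.45) = 5.06363
z_2 = 3.45000 − 5.06363·(3.45000 − 3.23000) / (5.06363 − (-2.30173)) = 3.45000 − (1.11400)/(7.36536) = 3.29875

3.299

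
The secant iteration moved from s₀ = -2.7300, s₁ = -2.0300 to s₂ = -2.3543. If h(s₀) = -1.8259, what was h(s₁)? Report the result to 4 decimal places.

The secant line through (-2.7300, -1.8259) and (-2.0300, h(s₁)) crosses zero at s₂ = -2.3543.
So (-2.7300, -1.8259), (-2.0300, h(s₁)), (-2.3543, 0) are collinear:
h(s₁) = -1.8259 · (-2.0300 − (-2.3543)) / (-2.7300 − (-2.3543)) = -1.8259 · (0.324300)/(-0.375700) = 1.576096

1.5761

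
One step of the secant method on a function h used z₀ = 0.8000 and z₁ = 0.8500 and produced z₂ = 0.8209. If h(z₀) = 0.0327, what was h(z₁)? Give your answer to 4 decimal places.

-0.0455

The secant line through (0.8000, 0.0327) and (0.8500, h(z₁)) crosses zero at z₂ = 0.8209.
So (0.8000, 0.0327), (0.8500, h(z₁)), (0.8209, 0) are collinear:
h(z₁) = 0.0327 · (0.8500 − 0.8209) / (0.8000 − 0.8209) = 0.0327 · (0.029100)/(-0.020900) = -0.045530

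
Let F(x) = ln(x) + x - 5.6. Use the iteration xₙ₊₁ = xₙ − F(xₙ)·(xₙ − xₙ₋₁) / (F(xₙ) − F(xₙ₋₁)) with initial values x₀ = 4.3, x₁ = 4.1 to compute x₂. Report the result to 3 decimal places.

4.172

F(4.3) = 0.15862, F(4.1) = -0.08901
x₂ = 4.10000 − (-0.08901)·(4.10000 − 4.30000) / (-0.08901 − 0.15862) = 4.10000 − (0.01780)/(-0.24763) = 4.17189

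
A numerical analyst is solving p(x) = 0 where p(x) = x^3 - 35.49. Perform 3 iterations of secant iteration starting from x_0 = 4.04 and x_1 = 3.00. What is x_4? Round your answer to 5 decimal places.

p(4.04) = 30.4492640, p(3.00) = -8.4900000
x_2 = 3.0000000 − (-8.4900000)·(3.0000000 − 4.0400000) / (-8.4900000 − 30.4492640) = 3.0000000 − (8.8296000)/(-38.9392640) = 3.2267531
p(3.2267531) = -1.8932537
x_3 = 3.2267531 − (-1.8932537)·(3.2267531 − 3.0000000) / (-1.8932537 − (-8.4900000)) = 3.2267531 − (-0.4293012)/(6.5967463) = 3.2918308
p(3.2918308) = 0.1807740
x_4 = 3.2918308 − 0.1807740·(3.2918308 − 3.2267531) / (0.1807740 − (-1.8932537)) = 3.2918308 − (0.0117644)/(2.0740276) = 3.2861586

3.28616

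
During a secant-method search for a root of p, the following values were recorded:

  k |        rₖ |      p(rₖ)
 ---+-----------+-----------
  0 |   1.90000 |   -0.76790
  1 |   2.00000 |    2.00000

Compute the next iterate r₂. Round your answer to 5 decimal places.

r₂ = 2.00000 − 2.00000·(2.00000 − 1.90000) / (2.00000 − (-0.76790))
   = 2.00000 − (0.2000000)/(2.7679000) = 1.9277431

1.92774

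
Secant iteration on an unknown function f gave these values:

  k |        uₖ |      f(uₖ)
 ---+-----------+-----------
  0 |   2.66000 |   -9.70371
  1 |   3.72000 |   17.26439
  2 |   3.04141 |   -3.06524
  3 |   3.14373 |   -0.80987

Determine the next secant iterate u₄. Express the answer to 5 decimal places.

u₄ = 3.14373 − (-0.80987)·(3.14373 − 3.04141) / (-0.80987 − (-3.06524))
   = 3.14373 − (-0.0828659)/(2.2553700) = 3.1804716

3.18047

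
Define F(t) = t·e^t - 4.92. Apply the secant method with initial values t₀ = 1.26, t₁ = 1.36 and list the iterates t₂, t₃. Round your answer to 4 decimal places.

1.3158, 1.3175

F(1.26) = -0.477969, F(1.36) = 0.378823
t₂ = 1.360000 − 0.378823·(1.360000 − 1.260000) / (0.378823 − (-0.477969)) = 1.360000 − (0.037882)/(0.856792) = 1.315786
F(1.315786) = -0.015172
t₃ = 1.315786 − (-0.015172)·(1.315786 − 1.360000) / (-0.015172 − 0.378823) = 1.315786 − (0.000671)/(-0.393995) = 1.317488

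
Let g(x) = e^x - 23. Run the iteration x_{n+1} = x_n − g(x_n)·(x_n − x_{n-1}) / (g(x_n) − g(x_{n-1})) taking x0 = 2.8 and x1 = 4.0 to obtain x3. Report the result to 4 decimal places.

g(2.8) = -6.555353, g(4.0) = 31.598150
x2 = 4.000000 − 31.598150·(4.000000 − 2.800000) / (31.598150 − (-6.555353)) = 4.000000 − (37.917780)/(38.153503) = 3.006178
g(3.006178) = -2.789985
x3 = 3.006178 − (-2.789985)·(3.006178 − 4.000000) / (-2.789985 − 31.598150) = 3.006178 − (2.772747)/(-34.388135) = 3.086809

3.0868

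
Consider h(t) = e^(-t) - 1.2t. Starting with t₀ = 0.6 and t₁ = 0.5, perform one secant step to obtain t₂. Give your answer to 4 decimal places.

0.5037

h(0.6) = -0.171188, h(0.5) = 0.006531
t₂ = 0.500000 − 0.006531·(0.500000 − 0.600000) / (0.006531 − (-0.171188)) = 0.500000 − (-0.000653)/(0.177719) = 0.503675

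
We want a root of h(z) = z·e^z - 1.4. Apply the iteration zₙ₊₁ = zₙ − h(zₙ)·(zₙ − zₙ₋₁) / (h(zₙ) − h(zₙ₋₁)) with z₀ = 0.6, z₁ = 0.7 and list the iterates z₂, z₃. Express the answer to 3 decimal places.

h(0.6) = -0.30673, h(0.7) = 0.00963
z₂ = 0.70000 − 0.00963·(0.70000 − 0.60000) / (0.00963 − (-0.30673)) = 0.70000 − (0.00096)/(0.31636) = 0.69696
h(0.69696) = -0.00077
z₃ = 0.69696 − (-0.00077)·(0.69696 − 0.70000) / (-0.00077 − 0.00963) = 0.69696 − (0.00000)/(-0.01039) = 0.69718

0.697, 0.697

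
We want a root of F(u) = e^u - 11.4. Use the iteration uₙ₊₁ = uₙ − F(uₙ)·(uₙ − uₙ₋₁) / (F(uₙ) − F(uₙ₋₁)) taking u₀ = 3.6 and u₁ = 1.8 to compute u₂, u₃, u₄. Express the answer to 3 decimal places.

F(3.6) = 25.19823, F(1.8) = -5.35035
u₂ = 1.80000 − (-5.35035)·(1.80000 − 3.60000) / (-5.35035 − 25.19823) = 1.80000 − (9.63063)/(-30.54859) = 2.11526
F(2.11526) = -3.10829
u₃ = 2.11526 − (-3.10829)·(2.11526 − 1.80000) / (-3.10829 − (-5.35035)) = 2.11526 − (-0.97991)/(2.24206) = 2.55231
F(2.55231) = 1.43676
u₄ = 2.55231 − 1.43676·(2.55231 − 2.11526) / (1.43676 − (-3.10829)) = 2.55231 − (0.62794)/(4.54504) = 2.41415

2.115, 2.552, 2.414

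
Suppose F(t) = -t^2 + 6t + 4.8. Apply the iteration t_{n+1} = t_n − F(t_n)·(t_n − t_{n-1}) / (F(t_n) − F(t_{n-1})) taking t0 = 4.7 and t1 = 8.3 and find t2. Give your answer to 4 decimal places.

6.2586

F(4.7) = 10.910000, F(8.3) = -14.290000
t2 = 8.300000 − (-14.290000)·(8.300000 − 4.700000) / (-14.290000 − 10.910000) = 8.300000 − (-51.444000)/(-25.200000) = 6.258571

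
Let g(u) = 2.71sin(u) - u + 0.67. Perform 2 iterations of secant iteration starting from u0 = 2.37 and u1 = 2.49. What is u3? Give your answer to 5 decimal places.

2.43317

g(2.37) = 0.1896227, g(2.49) = -0.1765110
u2 = 2.4900000 − (-0.1765110)·(2.4900000 − 2.3700000) / (-0.1765110 − 0.1896227) = 2.4900000 − (-0.0211813)/(-0.3661336) = 2.4321487
g(2.4321487) = 0.0031778
u3 = 2.4321487 − 0.0031778·(2.4321487 − 2.4900000) / (0.0031778 − (-0.1765110)) = 2.4321487 − (-0.0001838)/(0.1796888) = 2.4331718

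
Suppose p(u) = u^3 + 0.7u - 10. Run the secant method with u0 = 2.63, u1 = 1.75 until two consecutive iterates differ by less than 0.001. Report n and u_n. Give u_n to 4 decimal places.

n = 5, u_n = 2.0462

p(2.63) = 10.032447, p(1.75) = -3.415625
u2 = 1.750000 − (-3.415625)·(-0.880000)/(-13.448072) = 1.973508;  |Δ| = 0.223508
p(1.973508) = -0.932258
u3 = 1.973508 − (-0.932258)·(0.223508)/(2.483367) = 2.057413;  |Δ| = 0.083905
p(2.057413) = 0.149110
u4 = 2.057413 − 0.149110·(0.083905)/(1.081368) = 2.045843;  |Δ| = 0.011570
p(2.045843) = -0.005086
u5 = 2.045843 − (-0.005086)·(-0.011570)/(-0.154196) = 2.046225;  |Δ| = 0.000382
|u5 − u4| = 0.000382 < 0.001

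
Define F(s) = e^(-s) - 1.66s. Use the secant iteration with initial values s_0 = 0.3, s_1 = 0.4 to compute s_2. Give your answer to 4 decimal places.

F(0.3) = 0.242818, F(0.4) = 0.006320
s_2 = 0.400000 − 0.006320·(0.400000 − 0.300000) / (0.006320 − 0.242818) = 0.400000 − (0.000632)/(-0.236498) = 0.402672

0.4027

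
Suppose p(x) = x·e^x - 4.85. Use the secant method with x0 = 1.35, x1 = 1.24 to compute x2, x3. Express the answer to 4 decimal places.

1.3074, 1.3095

p(1.35) = 0.357524, p(1.24) = -0.565039
x2 = 1.240000 − (-0.565039)·(1.240000 − 1.350000) / (-0.565039 − 0.357524) = 1.240000 − (0.062154)/(-0.922564) = 1.307371
p(1.307371) = -0.017375
x3 = 1.307371 − (-0.017375)·(1.307371 − 1.240000) / (-0.017375 − (-0.565039)) = 1.307371 − (-0.001171)/(0.547664) = 1.309509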